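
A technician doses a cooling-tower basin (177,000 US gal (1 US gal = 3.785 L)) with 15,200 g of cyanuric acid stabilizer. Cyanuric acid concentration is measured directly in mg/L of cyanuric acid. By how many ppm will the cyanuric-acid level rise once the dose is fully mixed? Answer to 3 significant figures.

Volume: 177,000 US gal × 3.785 L/gal = 669,945 L.
Rise: 15,200 g / 669,945 L × 1000 = 22.69 mg/L.

22.7 ppm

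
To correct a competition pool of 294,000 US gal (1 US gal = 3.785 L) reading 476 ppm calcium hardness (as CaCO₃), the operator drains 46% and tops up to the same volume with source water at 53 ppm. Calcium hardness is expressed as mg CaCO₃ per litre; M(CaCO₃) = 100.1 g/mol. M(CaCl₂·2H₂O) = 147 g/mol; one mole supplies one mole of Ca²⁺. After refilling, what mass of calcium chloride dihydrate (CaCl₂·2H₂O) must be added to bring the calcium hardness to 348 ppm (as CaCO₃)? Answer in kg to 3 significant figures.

109 kg

Volume: 294,000 US gal × 3.785 L/gal = 1,112,790 L.
After draining 46% and refilling: 476 × 0.54 + 53 × 0.46 = 281.42 ppm.
Deficit to target: 348 − 281.42 = 66.58 mg/L.
As CaCO₃: 66.58 mg/L × 1,112,790 L = 74,090 g; ÷ 100.1 = 740.2 mol Ca²⁺.
Mass: 740.2 × 147 = 108,800 g.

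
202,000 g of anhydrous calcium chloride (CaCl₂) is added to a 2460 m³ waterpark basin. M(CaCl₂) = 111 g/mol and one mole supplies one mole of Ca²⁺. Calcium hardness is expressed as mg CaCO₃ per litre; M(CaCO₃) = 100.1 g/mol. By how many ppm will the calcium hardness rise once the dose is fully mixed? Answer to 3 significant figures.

Volume: 2460 m³ = 2,460,000 L.
Moles of Ca²⁺: 202,000 g ÷ 111 g/mol = 1820 mol.
As CaCO₃: 1820 mol × 100.1 g/mol = 182,200 g.
Rise: 182,200 g / 2,460,000 L × 1000 = 74.05 mg/L.

74.1 ppm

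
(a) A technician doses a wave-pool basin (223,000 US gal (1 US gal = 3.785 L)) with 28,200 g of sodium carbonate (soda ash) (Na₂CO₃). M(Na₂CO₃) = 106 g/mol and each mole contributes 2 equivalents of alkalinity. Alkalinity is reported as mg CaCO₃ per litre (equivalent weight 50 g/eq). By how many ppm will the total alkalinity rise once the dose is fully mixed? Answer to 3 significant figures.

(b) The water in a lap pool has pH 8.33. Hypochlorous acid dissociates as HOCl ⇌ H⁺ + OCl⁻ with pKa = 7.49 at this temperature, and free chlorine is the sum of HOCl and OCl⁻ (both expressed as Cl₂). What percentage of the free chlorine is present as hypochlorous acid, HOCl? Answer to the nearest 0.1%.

(a) Volume: 223,000 US gal × 3.785 L/gal = 844,055 L.
(a) Moles of Na₂CO₃: 28,200 g ÷ 106 g/mol = 266 mol → 532.1 eq of alkalinity.
(a) As CaCO₃: 532.1 eq × 50 g/eq = 26,600 g.
(a) Rise: 26,600 g / 844,055 L × 1000 = 31.52 mg/L.

(b) [OCl⁻]/[HOCl] = 10^(pH − pKa) = 10^(8.33 − 7.49) = 10^0.84 = 6.918.
(b) Fraction as HOCl = 1 / (1 + 6.918) = 0.1263.

(a) 31.5 ppm; (b) 12.6%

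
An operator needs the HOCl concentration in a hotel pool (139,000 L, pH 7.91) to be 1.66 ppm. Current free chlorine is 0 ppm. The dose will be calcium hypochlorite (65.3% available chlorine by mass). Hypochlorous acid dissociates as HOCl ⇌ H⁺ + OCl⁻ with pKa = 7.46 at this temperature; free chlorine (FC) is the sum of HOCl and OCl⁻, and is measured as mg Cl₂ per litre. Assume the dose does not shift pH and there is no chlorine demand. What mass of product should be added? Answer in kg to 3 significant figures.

[OCl⁻]/[HOCl] = 10^(pH − pKa) = 10^(7.91 − 7.46) = 2.818; fraction as HOCl = 1/(1 + 2.818) = 0.2619.
Free chlorine required for 1.66 ppm HOCl: 1.66 / 0.2619 = 6.339 ppm.
FC to add: 6.339 − 0 = 6.339 mg/L as Cl₂.
Cl₂ equivalent: 6.339 mg/L × 139,000 L = 881.1 g.
Product at 65.3% available Cl: 881.1 / 0.653 = 1349 g.

1.35 kg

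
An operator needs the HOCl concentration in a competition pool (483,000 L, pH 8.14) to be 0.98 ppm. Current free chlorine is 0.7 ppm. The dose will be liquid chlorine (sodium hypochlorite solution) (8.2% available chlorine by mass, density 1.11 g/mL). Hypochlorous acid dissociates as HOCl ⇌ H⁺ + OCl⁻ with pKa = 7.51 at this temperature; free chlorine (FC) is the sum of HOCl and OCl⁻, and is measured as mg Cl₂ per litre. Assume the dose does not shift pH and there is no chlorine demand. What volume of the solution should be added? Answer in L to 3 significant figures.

23.7 L

[OCl⁻]/[HOCl] = 10^(pH − pKa) = 10^(8.14 − 7.51) = 4.266; fraction as HOCl = 1/(1 + 4.266) = 0.1899.
Free chlorine required for 0.98 ppm HOCl: 0.98 / 0.1899 = 5.16 ppm.
FC to add: 5.16 − 0.7 = 4.46 mg/L as Cl₂.
Cl₂ equivalent: 4.46 mg/L × 483,000 L = 2154 g.
Product at 8.2% available Cl: 2154 / 0.082 = 26,270 g.
Volume: 26,270 g ÷ 1.11 g/mL = 23,670 mL.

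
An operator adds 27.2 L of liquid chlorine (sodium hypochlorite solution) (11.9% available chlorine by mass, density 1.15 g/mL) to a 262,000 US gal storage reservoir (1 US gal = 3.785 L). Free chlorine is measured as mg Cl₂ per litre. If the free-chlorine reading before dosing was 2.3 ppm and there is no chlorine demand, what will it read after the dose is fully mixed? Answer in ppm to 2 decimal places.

Volume: 262,000 US gal × 3.785 L/gal = 991,670 L.
Mass of solution: 27.2 L × 1000 mL/L × 1.15 g/mL = 31,280 g.
Available chlorine delivered: 31,280 g × 0.119 = 3722 g as Cl₂.
Concentration rise: 3722 g / 991,670 L = 3.754 mg/L = 3.75 ppm.
Final FC: 2.3 + 3.75 = 6.05 ppm.

6.05 ppm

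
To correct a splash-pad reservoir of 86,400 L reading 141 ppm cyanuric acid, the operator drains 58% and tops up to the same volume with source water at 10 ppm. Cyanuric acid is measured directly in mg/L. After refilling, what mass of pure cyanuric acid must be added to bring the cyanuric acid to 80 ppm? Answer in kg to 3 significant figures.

1.29 kg

After draining 58% and refilling: 141 × 0.42 + 10 × 0.58 = 65.02 ppm.
Deficit to target: 80 − 65.02 = 14.98 mg/L.
Mass: 14.98 mg/L × 86,400 L = 1294 g cyanuric acid.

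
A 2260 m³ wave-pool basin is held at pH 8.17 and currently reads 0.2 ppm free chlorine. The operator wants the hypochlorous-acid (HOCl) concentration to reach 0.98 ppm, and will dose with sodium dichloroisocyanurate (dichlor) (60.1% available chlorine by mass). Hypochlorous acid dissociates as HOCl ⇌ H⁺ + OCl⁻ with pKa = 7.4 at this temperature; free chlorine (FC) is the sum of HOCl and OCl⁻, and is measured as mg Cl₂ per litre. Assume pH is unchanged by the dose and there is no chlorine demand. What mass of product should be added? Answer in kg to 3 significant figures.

Volume: 2260 m³ = 2,260,000 L.
[OCl⁻]/[HOCl] = 10^(pH − pKa) = 10^(8.17 − 7.4) = 5.888; fraction as HOCl = 1/(1 + 5.888) = 0.1452.
Free chlorine required for 0.98 ppm HOCl: 0.98 / 0.1452 = 6.751 ppm.
FC to add: 6.751 − 0.2 = 6.551 mg/L as Cl₂.
Cl₂ equivalent: 6.551 mg/L × 2,260,000 L = 14,800 g.
Product at 60.1% available Cl: 14,800 / 0.601 = 24,630 g.

24.6 kg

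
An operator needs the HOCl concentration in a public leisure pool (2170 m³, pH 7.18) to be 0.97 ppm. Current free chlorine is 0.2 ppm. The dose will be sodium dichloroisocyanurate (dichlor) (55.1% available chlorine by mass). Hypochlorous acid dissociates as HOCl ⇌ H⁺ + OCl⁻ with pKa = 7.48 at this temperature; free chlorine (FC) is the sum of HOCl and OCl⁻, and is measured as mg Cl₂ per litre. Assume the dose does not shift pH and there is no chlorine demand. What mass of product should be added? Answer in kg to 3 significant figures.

Volume: 2170 m³ = 2,170,000 L.
[OCl⁻]/[HOCl] = 10^(pH − pKa) = 10^(7.18 − 7.48) = 0.5012; fraction as HOCl = 1/(1 + 0.5012) = 0.6661.
Free chlorine required for 0.97 ppm HOCl: 0.97 / 0.6661 = 1.456 ppm.
FC to add: 1.456 − 0.2 = 1.256 mg/L as Cl₂.
Cl₂ equivalent: 1.256 mg/L × 2,170,000 L = 2726 g.
Product at 55.1% available Cl: 2726 / 0.551 = 4947 g.

4.95 kg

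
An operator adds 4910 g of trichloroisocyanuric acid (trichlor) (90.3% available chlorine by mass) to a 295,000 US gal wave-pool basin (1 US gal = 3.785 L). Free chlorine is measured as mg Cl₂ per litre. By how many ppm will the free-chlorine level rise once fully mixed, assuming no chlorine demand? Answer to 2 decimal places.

3.97 ppm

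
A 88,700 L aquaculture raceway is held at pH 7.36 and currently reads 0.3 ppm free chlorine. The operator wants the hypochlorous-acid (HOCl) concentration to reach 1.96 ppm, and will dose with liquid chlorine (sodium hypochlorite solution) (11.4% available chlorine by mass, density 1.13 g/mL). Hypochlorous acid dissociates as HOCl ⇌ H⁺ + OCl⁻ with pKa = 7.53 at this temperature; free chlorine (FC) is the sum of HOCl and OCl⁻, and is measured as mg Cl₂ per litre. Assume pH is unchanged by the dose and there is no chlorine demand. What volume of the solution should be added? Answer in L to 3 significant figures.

[OCl⁻]/[HOCl] = 10^(pH − pKa) = 10^(7.36 − 7.53) = 0.6761; fraction as HOCl = 1/(1 + 0.6761) = 0.5966.
Free chlorine required for 1.96 ppm HOCl: 1.96 / 0.5966 = 3.285 ppm.
FC to add: 3.285 − 0.3 = 2.985 mg/L as Cl₂.
Cl₂ equivalent: 2.985 mg/L × 88,700 L = 264.8 g.
Product at 11.4% available Cl: 264.8 / 0.114 = 2323 g.
Volume: 2323 g ÷ 1.13 g/mL = 2055 mL.

2.06 L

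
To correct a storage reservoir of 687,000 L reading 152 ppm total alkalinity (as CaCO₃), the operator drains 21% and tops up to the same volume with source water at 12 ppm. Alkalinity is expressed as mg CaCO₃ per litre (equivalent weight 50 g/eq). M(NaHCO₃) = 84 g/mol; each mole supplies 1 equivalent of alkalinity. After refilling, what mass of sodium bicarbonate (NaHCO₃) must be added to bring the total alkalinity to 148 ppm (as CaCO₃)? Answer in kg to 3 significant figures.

After draining 21% and refilling: 152 × 0.79 + 12 × 0.21 = 122.6 ppm.
Deficit to target: 148 − 122.6 = 25.4 mg/L.
As CaCO₃: 25.4 mg/L × 687,000 L = 17,450 g; ÷ 50 g/eq ÷ 1 = 349 mol NaHCO₃.
Mass: 349 × 84 = 29,320 g.

29.3 kg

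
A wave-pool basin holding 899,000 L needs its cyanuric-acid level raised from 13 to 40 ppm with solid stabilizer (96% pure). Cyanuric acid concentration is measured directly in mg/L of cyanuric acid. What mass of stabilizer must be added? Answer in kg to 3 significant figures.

CYA to add: (40 − 13) = 27 mg/L × 899,000 L = 24,270 g cyanuric acid.
At 96% purity: 24,270 / 0.96 = 25,280 g product.

25.3 kg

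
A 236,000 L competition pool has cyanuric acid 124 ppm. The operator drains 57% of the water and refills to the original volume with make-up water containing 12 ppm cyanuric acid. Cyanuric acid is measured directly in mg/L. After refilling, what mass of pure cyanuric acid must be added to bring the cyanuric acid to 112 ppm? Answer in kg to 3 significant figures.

12.2 kg

After draining 57% and refilling: 124 × 0.43 + 12 × 0.57 = 60.16 ppm.
Deficit to target: 112 − 60.16 = 51.84 mg/L.
Mass: 51.84 mg/L × 236,000 L = 12,230 g cyanuric acid.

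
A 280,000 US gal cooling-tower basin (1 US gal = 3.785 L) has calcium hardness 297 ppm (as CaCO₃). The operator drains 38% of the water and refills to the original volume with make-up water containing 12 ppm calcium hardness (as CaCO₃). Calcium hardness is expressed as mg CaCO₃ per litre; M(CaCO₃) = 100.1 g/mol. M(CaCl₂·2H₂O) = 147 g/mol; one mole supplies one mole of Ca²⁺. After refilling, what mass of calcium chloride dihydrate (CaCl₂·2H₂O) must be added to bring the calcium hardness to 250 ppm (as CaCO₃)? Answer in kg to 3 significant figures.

Volume: 280,000 US gal × 3.785 L/gal = 1,059,800 L.
After draining 38% and refilling: 297 × 0.62 + 12 × 0.38 = 188.7 ppm.
Deficit to target: 250 − 188.7 = 61.3 mg/L.
As CaCO₃: 61.3 mg/L × 1,059,800 L = 64,970 g; ÷ 100.1 = 649 mol Ca²⁺.
Mass: 649 × 147 = 95,400 g.

95.4 kg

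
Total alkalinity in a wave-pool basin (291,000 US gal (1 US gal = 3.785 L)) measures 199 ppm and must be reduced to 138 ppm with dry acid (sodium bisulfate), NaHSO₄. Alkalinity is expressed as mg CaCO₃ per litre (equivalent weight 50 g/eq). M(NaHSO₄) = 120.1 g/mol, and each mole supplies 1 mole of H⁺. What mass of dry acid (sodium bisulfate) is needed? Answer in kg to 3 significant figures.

161 kg

Volume: 291,000 US gal × 3.785 L/gal = 1,101,435 L.
Alkalinity to neutralize: (199 − 138) = 61 mg/L as CaCO₃ × 1,101,435 L = 67,190 g as CaCO₃.
Equivalents of H⁺ required: 67,190 ÷ 50 g/eq = 1344 eq = 1344 mol NaHSO₄.
Mass of NaHSO₄: 1344 × 120.1 = 161,400 g.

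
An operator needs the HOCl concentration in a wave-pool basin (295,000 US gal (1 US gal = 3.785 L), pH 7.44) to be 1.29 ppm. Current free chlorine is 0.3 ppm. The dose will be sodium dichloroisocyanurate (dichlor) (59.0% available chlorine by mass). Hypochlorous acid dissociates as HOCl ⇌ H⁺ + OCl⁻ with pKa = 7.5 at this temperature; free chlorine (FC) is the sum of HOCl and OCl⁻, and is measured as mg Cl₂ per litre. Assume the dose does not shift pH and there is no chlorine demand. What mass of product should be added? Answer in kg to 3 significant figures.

4.00 kg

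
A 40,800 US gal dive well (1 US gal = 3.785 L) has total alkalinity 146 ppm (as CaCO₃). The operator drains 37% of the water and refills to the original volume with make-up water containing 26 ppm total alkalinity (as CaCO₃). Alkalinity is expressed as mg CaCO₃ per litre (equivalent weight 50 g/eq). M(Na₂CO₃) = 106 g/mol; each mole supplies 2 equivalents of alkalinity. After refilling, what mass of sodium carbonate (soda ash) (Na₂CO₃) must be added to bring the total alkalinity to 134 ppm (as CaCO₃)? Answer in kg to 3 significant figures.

Volume: 40,800 US gal × 3.785 L/gal = 154,428 L.
After draining 37% and refilling: 146 × 0.63 + 26 × 0.37 = 101.6 ppm.
Deficit to target: 134 − 101.6 = 32.4 mg/L.
As CaCO₃: 32.4 mg/L × 154,428 L = 5003 g; ÷ 50 g/eq ÷ 2 = 50.03 mol Na₂CO₃.
Mass: 50.03 × 106 = 5304 g.

5.30 kg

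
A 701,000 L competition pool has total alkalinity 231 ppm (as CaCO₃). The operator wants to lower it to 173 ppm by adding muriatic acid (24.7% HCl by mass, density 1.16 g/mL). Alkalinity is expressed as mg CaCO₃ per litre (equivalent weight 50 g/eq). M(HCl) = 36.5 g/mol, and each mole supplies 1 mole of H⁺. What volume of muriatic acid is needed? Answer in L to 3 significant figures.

Alkalinity to neutralize: (231 − 173) = 58 mg/L as CaCO₃ × 701,000 L = 40,660 g as CaCO₃.
Equivalents of H⁺ required: 40,660 ÷ 50 g/eq = 813.2 eq = 813.2 mol HCl.
Mass of HCl: 813.2 × 36.5 = 29,680 g.
Mass of 24.7% solution: 29,680 / 0.247 = 120,200 g.
Volume: 120,200 g ÷ 1.16 g/mL = 103,600 mL.

104 L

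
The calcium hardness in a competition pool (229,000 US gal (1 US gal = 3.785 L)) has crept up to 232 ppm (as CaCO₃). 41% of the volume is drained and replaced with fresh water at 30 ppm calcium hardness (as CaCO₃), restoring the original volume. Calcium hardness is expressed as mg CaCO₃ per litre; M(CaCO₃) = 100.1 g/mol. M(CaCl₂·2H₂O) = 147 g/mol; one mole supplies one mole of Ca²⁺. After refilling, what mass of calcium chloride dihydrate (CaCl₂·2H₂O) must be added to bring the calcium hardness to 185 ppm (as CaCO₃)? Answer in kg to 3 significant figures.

Volume: 229,000 US gal × 3.785 L/gal = 866,765 L.
After draining 41% and refilling: 232 × 0.59 + 30 × 0.41 = 149.18 ppm.
Deficit to target: 185 − 149.18 = 35.82 mg/L.
As CaCO₃: 35.82 mg/L × 866,765 L = 31,050 g; ÷ 100.1 = 310.2 mol Ca²⁺.
Mass: 310.2 × 147 = 45,590 g.

45.6 kg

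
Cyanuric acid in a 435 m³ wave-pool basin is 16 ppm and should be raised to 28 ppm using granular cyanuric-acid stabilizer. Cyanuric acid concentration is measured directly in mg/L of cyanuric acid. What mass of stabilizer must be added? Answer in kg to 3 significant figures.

Volume: 435 m³ = 435,000 L.
CYA to add: (28 − 16) = 12 mg/L × 435,000 L = 5220 g cyanuric acid.

5.22 kg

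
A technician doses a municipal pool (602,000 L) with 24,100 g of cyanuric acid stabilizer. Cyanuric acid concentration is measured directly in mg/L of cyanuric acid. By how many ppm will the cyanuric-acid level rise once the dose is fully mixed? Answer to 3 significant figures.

40.0 ppm

Rise: 24,100 g / 602,000 L × 1000 = 40.03 mg/L.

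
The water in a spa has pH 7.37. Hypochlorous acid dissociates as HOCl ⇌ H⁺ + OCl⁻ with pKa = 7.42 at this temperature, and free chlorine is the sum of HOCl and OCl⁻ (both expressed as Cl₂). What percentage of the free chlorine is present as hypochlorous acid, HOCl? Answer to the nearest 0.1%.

[OCl⁻]/[HOCl] = 10^(pH − pKa) = 10^(7.37 − 7.42) = 10^-0.05 = 0.8913.
Fraction as HOCl = 1 / (1 + 0.8913) = 0.5288.

52.9%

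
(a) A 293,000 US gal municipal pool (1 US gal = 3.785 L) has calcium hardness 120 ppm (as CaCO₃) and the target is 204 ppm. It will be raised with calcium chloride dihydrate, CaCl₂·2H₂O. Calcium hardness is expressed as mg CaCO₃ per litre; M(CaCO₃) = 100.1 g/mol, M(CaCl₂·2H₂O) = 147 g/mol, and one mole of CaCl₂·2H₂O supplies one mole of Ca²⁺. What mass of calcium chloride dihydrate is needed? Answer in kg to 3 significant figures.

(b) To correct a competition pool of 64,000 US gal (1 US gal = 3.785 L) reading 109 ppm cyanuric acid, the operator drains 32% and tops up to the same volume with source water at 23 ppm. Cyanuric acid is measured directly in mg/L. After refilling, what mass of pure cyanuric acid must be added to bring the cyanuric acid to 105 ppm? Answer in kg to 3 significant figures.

(a) Volume: 293,000 US gal × 3.785 L/gal = 1,109,005 L.
(a) Hardness to add: (204 − 120) = 84 mg/L as CaCO₃ × 1,109,005 L = 93,160 g as CaCO₃.
(a) Moles of Ca²⁺ (1 mol Ca²⁺ ≡ 1 mol CaCO₃): 93,160 / 100.1 g/mol = 930.6 mol.
(a) Mass of CaCl₂·2H₂O: 930.6 × 147 = 136,800 g.

(b) Volume: 64,000 US gal × 3.785 L/gal = 242,240 L.
(b) After draining 32% and refilling: 109 × 0.68 + 23 × 0.32 = 81.48 ppm.
(b) Deficit to target: 105 − 81.48 = 23.52 mg/L.
(b) Mass: 23.52 mg/L × 242,240 L = 5697 g cyanuric acid.

(a) 137 kg; (b) 5.70 kg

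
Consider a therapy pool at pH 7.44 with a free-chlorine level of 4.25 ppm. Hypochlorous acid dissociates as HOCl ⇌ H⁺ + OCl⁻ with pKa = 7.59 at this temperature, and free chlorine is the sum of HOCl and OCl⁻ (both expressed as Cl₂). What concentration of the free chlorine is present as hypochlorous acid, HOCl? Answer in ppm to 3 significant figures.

2.49 ppm

[OCl⁻]/[HOCl] = 10^(pH − pKa) = 10^(7.44 − 7.59) = 10^-0.15 = 0.7079.
Fraction as HOCl = 1 / (1 + 0.7079) = 0.5855.
HOCl = 0.5855 × 4.25 ppm = 2.488 ppm.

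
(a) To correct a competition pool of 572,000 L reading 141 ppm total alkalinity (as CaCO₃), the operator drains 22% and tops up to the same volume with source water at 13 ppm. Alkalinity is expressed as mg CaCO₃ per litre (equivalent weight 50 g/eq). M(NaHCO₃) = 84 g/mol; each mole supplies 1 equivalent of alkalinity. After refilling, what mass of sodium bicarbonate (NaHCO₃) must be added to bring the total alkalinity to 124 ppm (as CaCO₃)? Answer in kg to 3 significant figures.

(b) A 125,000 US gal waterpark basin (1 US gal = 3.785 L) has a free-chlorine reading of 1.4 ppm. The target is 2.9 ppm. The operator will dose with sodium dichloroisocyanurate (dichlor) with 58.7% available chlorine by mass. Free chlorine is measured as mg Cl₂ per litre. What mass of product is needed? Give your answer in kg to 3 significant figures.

(a) After draining 22% and refilling: 141 × 0.78 + 13 × 0.22 = 112.84 ppm.
(a) Deficit to target: 124 − 112.84 = 11.16 mg/L.
(a) As CaCO₃: 11.16 mg/L × 572,000 L = 6384 g; ÷ 50 g/eq ÷ 1 = 127.7 mol NaHCO₃.
(a) Mass: 127.7 × 84 = 10,720 g.

(b) Volume: 125,000 US gal × 3.785 L/gal = 473,125 L.
(b) Chlorine deficit: 2.9 − 1.4 = 1.5 ppm = 1.5 mg/L as Cl₂.
(b) Cl₂ equivalent needed: 1.5 mg/L × 473,125 L = 709,700 mg = 709.7 g.
(b) Product at 58.7% available chlorine: 709.7 / 0.587 = 1209 g.

(a) 10.7 kg; (b) 1.21 kg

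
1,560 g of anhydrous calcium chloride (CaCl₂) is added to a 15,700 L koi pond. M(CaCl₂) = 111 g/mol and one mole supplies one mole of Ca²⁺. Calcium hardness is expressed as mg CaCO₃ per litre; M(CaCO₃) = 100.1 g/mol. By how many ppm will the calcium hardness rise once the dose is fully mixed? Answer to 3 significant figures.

89.6 ppm

Moles of Ca²⁺: 1,560 g ÷ 111 g/mol = 14.05 mol.
As CaCO₃: 14.05 mol × 100.1 g/mol = 1407 g.
Rise: 1407 g / 15,700 L × 1000 = 89.61 mg/L.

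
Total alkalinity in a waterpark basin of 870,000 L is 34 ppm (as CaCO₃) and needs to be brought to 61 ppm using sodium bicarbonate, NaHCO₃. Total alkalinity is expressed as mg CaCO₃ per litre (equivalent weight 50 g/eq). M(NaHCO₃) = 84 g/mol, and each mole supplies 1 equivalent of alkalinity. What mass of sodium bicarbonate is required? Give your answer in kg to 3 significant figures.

39.5 kg

Alkalinity to add: (61 − 34) = 27 mg/L as CaCO₃ × 870,000 L = 23,490 g as CaCO₃.
Equivalents: 23,490 g ÷ 50 g/eq = 469.8 eq.
NaHCO₃ supplies 1 eq per mole → 469.8 mol.
Mass: 469.8 mol × 84 g/mol = 39,460 g.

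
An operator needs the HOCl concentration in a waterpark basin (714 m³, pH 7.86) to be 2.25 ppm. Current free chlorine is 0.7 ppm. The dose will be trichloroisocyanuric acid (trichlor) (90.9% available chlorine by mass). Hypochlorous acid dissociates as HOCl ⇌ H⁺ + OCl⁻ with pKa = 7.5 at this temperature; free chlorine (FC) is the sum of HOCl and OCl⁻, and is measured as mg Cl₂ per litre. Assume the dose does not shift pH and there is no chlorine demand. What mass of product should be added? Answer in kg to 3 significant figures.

Volume: 714 m³ = 714,000 L.
[OCl⁻]/[HOCl] = 10^(pH − pKa) = 10^(7.86 − 7.5) = 2.291; fraction as HOCl = 1/(1 + 2.291) = 0.3039.
Free chlorine required for 2.25 ppm HOCl: 2.25 / 0.3039 = 7.404 ppm.
FC to add: 7.404 − 0.7 = 6.704 mg/L as Cl₂.
Cl₂ equivalent: 6.704 mg/L × 714,000 L = 4787 g.
Product at 90.9% available Cl: 4787 / 0.909 = 5266 g.

5.27 kg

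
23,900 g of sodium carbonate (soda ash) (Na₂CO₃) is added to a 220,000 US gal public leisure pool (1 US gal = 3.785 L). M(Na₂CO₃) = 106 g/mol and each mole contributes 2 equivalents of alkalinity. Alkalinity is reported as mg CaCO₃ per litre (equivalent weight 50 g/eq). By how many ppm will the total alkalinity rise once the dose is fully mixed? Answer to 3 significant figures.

Volume: 220,000 US gal × 3.785 L/gal = 832,700 L.
Moles of Na₂CO₃: 23,900 g ÷ 106 g/mol = 225.5 mol → 450.9 eq of alkalinity.
As CaCO₃: 450.9 eq × 50 g/eq = 22,550 g.
Rise: 22,550 g / 832,700 L × 1000 = 27.08 mg/L.

27.1 ppm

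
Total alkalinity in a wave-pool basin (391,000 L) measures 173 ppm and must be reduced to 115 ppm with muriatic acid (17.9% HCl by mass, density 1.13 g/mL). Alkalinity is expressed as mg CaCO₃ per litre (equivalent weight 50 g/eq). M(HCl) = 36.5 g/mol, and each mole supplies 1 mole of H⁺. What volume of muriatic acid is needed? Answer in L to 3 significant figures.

81.8 L

Alkalinity to neutralize: (173 − 115) = 58 mg/L as CaCO₃ × 391,000 L = 22,680 g as CaCO₃.
Equivalents of H⁺ required: 22,680 ÷ 50 g/eq = 453.6 eq = 453.6 mol HCl.
Mass of HCl: 453.6 × 36.5 = 16,550 g.
Mass of 17.9% solution: 16,550 / 0.179 = 92,490 g.
Volume: 92,490 g ÷ 1.13 g/mL = 81,850 mL.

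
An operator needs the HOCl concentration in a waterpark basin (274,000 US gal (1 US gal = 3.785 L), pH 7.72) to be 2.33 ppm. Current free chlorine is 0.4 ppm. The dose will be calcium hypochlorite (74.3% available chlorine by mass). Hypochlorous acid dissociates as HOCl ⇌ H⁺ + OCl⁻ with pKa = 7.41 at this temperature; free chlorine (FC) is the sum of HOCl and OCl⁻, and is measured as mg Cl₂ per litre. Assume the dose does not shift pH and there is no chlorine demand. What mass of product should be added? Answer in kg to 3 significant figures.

Volume: 274,000 US gal × 3.785 L/gal = 1,037,090 L.
[OCl⁻]/[HOCl] = 10^(pH − pKa) = 10^(7.72 − 7.41) = 2.042; fraction as HOCl = 1/(1 + 2.042) = 0.3288.
Free chlorine required for 2.33 ppm HOCl: 2.33 / 0.3288 = 7.087 ppm.
FC to add: 7.087 − 0.4 = 6.687 mg/L as Cl₂.
Cl₂ equivalent: 6.687 mg/L × 1,037,090 L = 6935 g.
Product at 74.3% available Cl: 6935 / 0.743 = 9334 g.

9.33 kg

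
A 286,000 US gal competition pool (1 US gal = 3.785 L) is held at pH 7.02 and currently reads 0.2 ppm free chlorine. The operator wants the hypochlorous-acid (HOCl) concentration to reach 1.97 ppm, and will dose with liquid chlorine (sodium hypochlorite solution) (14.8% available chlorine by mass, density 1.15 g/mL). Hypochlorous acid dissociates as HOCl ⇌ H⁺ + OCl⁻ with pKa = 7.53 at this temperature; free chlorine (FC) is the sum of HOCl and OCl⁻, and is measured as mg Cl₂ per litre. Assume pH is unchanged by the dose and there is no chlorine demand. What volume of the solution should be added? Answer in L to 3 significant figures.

Volume: 286,000 US gal × 3.785 L/gal = 1,082,510 L.
[OCl⁻]/[HOCl] = 10^(pH − pKa) = 10^(7.02 − 7.53) = 0.309; fraction as HOCl = 1/(1 + 0.309) = 0.7639.
Free chlorine required for 1.97 ppm HOCl: 1.97 / 0.7639 = 2.579 ppm.
FC to add: 2.579 − 0.2 = 2.379 mg/L as Cl₂.
Cl₂ equivalent: 2.379 mg/L × 1,082,510 L = 2575 g.
Product at 14.8% available Cl: 2575 / 0.148 = 17,400 g.
Volume: 17,400 g ÷ 1.15 g/mL = 15,130 mL.

15.1 L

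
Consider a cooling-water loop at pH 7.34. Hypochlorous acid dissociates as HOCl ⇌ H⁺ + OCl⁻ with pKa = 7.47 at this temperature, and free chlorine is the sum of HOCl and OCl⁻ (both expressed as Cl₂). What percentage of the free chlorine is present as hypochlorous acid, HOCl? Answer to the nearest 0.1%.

57.4%

[OCl⁻]/[HOCl] = 10^(pH − pKa) = 10^(7.34 − 7.47) = 10^-0.13 = 0.7413.
Fraction as HOCl = 1 / (1 + 0.7413) = 0.5743.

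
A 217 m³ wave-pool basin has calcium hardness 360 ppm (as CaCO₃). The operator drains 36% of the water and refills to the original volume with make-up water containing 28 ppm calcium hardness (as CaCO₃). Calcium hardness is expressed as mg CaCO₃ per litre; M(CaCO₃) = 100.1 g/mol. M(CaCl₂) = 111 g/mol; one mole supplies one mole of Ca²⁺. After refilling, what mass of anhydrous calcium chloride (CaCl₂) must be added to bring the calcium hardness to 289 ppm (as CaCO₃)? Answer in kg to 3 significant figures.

11.7 kg

Volume: 217 m³ = 217,000 L.
After draining 36% and refilling: 360 × 0.64 + 28 × 0.36 = 240.48 ppm.
Deficit to target: 289 − 240.48 = 48.52 mg/L.
As CaCO₃: 48.52 mg/L × 217,000 L = 10,530 g; ÷ 100.1 = 105.2 mol Ca²⁺.
Mass: 105.2 × 111 = 11,680 g.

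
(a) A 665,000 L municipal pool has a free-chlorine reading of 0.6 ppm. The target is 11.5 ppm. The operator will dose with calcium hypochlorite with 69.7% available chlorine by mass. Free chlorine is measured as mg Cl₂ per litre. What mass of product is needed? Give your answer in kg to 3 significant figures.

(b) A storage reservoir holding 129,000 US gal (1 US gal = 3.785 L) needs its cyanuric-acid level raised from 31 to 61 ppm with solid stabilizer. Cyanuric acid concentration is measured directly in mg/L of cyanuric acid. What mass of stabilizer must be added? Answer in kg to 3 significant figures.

(a) Chlorine deficit: 11.5 − 0.6 = 10.9 ppm = 10.9 mg/L as Cl₂.
(a) Cl₂ equivalent needed: 10.9 mg/L × 665,000 L = 7,248,000 mg = 7248 g.
(a) Product at 69.7% available chlorine: 7248 / 0.697 = 10,400 g.

(b) Volume: 129,000 US gal × 3.785 L/gal = 488,265 L.
(b) CYA to add: (61 − 31) = 30 mg/L × 488,265 L = 14,650 g cyanuric acid.

(a) 10.4 kg; (b) 14.6 kg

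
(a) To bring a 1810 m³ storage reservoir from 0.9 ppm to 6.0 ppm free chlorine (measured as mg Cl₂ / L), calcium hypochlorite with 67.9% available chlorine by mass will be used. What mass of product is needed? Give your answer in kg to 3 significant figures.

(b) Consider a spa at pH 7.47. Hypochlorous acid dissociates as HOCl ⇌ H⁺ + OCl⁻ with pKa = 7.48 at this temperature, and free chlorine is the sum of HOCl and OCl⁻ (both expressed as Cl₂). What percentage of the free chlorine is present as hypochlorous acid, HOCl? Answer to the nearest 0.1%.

(a) 13.6 kg; (b) 50.6%

(a) Volume: 1810 m³ = 1,810,000 L.
(a) Chlorine deficit: 6.0 − 0.9 = 5.1 ppm = 5.1 mg/L as Cl₂.
(a) Cl₂ equivalent needed: 5.1 mg/L × 1,810,000 L = 9,231,000 mg = 9231 g.
(a) Product at 67.9% available chlorine: 9231 / 0.679 = 13,590 g.

(b) [OCl⁻]/[HOCl] = 10^(pH − pKa) = 10^(7.47 − 7.48) = 10^-0.01 = 0.9772.
(b) Fraction as HOCl = 1 / (1 + 0.9772) = 0.5058.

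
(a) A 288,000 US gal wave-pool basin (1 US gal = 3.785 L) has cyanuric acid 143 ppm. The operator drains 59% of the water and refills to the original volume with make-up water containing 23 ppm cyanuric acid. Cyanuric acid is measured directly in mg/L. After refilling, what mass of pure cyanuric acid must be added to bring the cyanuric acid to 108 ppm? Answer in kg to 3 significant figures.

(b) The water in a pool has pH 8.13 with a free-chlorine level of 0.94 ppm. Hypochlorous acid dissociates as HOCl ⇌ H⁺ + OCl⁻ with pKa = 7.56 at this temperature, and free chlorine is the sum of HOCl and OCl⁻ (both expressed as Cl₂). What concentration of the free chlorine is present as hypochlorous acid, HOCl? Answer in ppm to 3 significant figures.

(a) 39.0 kg; (b) 0.199 ppm

(a) Volume: 288,000 US gal × 3.785 L/gal = 1,090,080 L.
(a) After draining 59% and refilling: 143 × 0.41 + 23 × 0.59 = 72.2 ppm.
(a) Deficit to target: 108 − 72.2 = 35.8 mg/L.
(a) Mass: 35.8 mg/L × 1,090,080 L = 39,020 g cyanuric acid.

(b) [OCl⁻]/[HOCl] = 10^(pH − pKa) = 10^(8.13 − 7.56) = 10^0.57 = 3.715.
(b) Fraction as HOCl = 1 / (1 + 3.715) = 0.2121.
(b) HOCl = 0.2121 × 0.94 ppm = 0.1993 ppm.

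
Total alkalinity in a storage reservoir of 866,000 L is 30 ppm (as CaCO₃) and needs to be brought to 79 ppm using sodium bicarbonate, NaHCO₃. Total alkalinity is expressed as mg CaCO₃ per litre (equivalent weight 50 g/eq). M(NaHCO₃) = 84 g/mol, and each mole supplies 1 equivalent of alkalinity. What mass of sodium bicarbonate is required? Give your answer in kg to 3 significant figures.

71.3 kg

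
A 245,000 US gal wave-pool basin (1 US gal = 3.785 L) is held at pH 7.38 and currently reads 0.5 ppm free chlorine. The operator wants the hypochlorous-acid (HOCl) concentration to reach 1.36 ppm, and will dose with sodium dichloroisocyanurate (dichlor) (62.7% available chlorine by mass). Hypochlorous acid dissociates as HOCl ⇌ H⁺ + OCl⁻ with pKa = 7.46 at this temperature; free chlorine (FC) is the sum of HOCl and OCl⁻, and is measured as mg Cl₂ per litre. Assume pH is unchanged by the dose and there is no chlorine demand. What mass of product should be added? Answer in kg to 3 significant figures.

Volume: 245,000 US gal × 3.785 L/gal = 927,325 L.
[OCl⁻]/[HOCl] = 10^(pH − pKa) = 10^(7.38 − 7.46) = 0.8318; fraction as HOCl = 1/(1 + 0.8318) = 0.5459.
Free chlorine required for 1.36 ppm HOCl: 1.36 / 0.5459 = 2.491 ppm.
FC to add: 2.491 − 0.5 = 1.991 mg/L as Cl₂.
Cl₂ equivalent: 1.991 mg/L × 927,325 L = 1846 g.
Product at 62.7% available Cl: 1846 / 0.627 = 2945 g.

2.94 kg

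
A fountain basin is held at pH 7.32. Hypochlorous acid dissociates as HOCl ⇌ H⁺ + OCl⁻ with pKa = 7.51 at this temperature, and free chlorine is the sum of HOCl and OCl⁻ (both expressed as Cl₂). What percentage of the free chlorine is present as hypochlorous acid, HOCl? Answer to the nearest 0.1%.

[OCl⁻]/[HOCl] = 10^(pH − pKa) = 10^(7.32 − 7.51) = 10^-0.19 = 0.6457.
Fraction as HOCl = 1 / (1 + 0.6457) = 0.6077.

60.8%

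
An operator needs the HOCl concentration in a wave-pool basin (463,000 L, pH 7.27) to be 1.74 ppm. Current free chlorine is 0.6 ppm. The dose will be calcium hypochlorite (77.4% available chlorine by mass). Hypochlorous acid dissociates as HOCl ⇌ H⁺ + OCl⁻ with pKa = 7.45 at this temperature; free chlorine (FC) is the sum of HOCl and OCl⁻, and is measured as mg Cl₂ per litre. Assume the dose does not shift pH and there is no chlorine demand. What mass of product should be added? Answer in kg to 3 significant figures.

1.37 kg

[OCl⁻]/[HOCl] = 10^(pH − pKa) = 10^(7.27 − 7.45) = 0.6607; fraction as HOCl = 1/(1 + 0.6607) = 0.6022.
Free chlorine required for 1.74 ppm HOCl: 1.74 / 0.6022 = 2.89 ppm.
FC to add: 2.89 − 0.6 = 2.29 mg/L as Cl₂.
Cl₂ equivalent: 2.29 mg/L × 463,000 L = 1060 g.
Product at 77.4% available Cl: 1060 / 0.774 = 1370 g.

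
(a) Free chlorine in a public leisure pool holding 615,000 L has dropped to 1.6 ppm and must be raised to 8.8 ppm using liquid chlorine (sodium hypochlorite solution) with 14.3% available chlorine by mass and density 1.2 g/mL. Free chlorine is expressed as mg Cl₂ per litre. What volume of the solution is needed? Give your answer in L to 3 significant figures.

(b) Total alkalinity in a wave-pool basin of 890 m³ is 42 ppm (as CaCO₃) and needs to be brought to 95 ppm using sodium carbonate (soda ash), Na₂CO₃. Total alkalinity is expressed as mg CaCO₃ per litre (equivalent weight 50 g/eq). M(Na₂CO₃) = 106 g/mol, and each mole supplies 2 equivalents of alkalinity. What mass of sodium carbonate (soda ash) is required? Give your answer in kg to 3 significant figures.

(a) 25.8 L; (b) 50.0 kg

(a) Chlorine deficit: 8.8 − 1.6 = 7.2 ppm = 7.2 mg/L as Cl₂.
(a) Cl₂ equivalent needed: 7.2 mg/L × 615,000 L = 4,428,000 mg = 4428 g.
(a) Product at 14.3% available chlorine: 4428 / 0.143 = 30,970 g.
(a) Volume at density 1.2 g/mL: 30,970 g ÷ 1.2 g/mL = 25,800 mL.

(b) Volume: 890 m³ = 890,000 L.
(b) Alkalinity to add: (95 − 42) = 53 mg/L as CaCO₃ × 890,000 L = 47,170 g as CaCO₃.
(b) Equivalents: 47,170 g ÷ 50 g/eq = 943.4 eq.
(b) Each mole of Na₂CO₃ supplies 2 eq, so 943.4 / 2 = 471.7 mol.
(b) Mass: 471.7 mol × 106 g/mol = 50,000 g.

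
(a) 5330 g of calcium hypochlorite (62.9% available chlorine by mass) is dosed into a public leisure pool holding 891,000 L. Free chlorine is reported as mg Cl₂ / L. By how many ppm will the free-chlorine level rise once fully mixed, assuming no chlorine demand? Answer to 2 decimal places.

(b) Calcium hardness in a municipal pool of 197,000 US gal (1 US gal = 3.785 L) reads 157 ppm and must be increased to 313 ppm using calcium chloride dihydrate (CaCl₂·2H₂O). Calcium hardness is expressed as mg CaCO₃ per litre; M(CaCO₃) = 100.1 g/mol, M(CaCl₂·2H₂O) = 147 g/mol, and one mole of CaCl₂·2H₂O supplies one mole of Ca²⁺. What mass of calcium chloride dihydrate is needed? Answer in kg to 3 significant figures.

(a) Available chlorine delivered: 5330 g × 0.629 = 3353 g as Cl₂.
(a) Concentration rise: 3353 g / 891,000 L = 3.763 mg/L = 3.76 ppm.

(b) Volume: 197,000 US gal × 3.785 L/gal = 745,645 L.
(b) Hardness to add: (313 − 157) = 156 mg/L as CaCO₃ × 745,645 L = 116,300 g as CaCO₃.
(b) Moles of Ca²⁺ (1 mol Ca²⁺ ≡ 1 mol CaCO₃): 116,300 / 100.1 g/mol = 1162 mol.
(b) Mass of CaCl₂·2H₂O: 1162 × 147 = 170,800 g.

(a) 3.76 ppm; (b) 171 kg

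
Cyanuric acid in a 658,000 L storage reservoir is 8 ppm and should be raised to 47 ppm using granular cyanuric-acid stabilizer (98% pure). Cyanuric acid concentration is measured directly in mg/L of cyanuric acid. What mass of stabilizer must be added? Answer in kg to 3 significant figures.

CYA to add: (47 − 8) = 39 mg/L × 658,000 L = 25,660 g cyanuric acid.
At 98% purity: 25,660 / 0.98 = 26,190 g product.

26.2 kg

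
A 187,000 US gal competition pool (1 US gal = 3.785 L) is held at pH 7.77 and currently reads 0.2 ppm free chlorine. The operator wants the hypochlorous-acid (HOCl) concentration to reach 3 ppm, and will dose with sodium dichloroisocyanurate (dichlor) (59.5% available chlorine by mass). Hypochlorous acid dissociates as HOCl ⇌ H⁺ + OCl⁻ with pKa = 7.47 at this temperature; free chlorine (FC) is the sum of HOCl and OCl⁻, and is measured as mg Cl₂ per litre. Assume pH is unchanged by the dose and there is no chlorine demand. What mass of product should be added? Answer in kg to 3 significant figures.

10.5 kg

Volume: 187,000 US gal × 3.785 L/gal = 707,795 L.
[OCl⁻]/[HOCl] = 10^(pH − pKa) = 10^(7.77 − 7.47) = 1.995; fraction as HOCl = 1/(1 + 1.995) = 0.3339.
Free chlorine required for 3 ppm HOCl: 3 / 0.3339 = 8.986 ppm.
FC to add: 8.986 − 0.2 = 8.786 mg/L as Cl₂.
Cl₂ equivalent: 8.786 mg/L × 707,795 L = 6219 g.
Product at 59.5% available Cl: 6219 / 0.595 = 10,450 g.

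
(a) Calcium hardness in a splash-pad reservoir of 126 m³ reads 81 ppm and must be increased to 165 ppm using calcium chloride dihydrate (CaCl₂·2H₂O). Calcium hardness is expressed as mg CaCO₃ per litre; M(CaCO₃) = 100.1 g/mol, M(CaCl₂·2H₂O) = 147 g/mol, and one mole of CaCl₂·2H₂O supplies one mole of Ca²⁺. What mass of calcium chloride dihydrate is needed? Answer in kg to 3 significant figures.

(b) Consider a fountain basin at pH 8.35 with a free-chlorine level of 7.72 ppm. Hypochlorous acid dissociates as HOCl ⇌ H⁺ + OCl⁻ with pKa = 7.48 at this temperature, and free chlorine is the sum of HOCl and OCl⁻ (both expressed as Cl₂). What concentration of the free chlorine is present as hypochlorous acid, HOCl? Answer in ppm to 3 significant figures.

(a) 15.5 kg; (b) 0.918 ppm

(a) Volume: 126 m³ = 126,000 L.
(a) Hardness to add: (165 − 81) = 84 mg/L as CaCO₃ × 126,000 L = 10,580 g as CaCO₃.
(a) Moles of Ca²⁺ (1 mol Ca²⁺ ≡ 1 mol CaCO₃): 10,580 / 100.1 g/mol = 105.7 mol.
(a) Mass of CaCl₂·2H₂O: 105.7 × 147 = 15,540 g.

(b) [OCl⁻]/[HOCl] = 10^(pH − pKa) = 10^(8.35 − 7.48) = 10^0.87 = 7.413.
(b) Fraction as HOCl = 1 / (1 + 7.413) = 0.1189.
(b) HOCl = 0.1189 × 7.72 ppm = 0.9176 ppm.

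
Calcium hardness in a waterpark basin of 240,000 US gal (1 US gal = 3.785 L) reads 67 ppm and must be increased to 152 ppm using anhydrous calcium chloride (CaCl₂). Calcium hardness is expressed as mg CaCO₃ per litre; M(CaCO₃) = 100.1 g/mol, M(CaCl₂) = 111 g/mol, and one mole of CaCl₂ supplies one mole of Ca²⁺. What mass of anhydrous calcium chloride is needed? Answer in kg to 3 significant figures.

Volume: 240,000 US gal × 3.785 L/gal = 908,400 L.
Hardness to add: (152 − 67) = 85 mg/L as CaCO₃ × 908,400 L = 77,210 g as CaCO₃.
Moles of Ca²⁺ (1 mol Ca²⁺ ≡ 1 mol CaCO₃): 77,210 / 100.1 g/mol = 771.4 mol.
Mass of CaCl₂: 771.4 × 111 = 85,620 g.

85.6 kg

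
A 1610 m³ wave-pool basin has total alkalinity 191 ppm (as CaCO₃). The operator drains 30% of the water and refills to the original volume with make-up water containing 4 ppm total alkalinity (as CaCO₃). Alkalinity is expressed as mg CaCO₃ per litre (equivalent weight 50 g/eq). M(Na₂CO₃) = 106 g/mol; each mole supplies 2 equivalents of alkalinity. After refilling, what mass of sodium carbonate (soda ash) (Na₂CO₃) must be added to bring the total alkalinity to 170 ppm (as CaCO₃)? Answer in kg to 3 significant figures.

59.9 kg

Volume: 1610 m³ = 1,610,000 L.
After draining 30% and refilling: 191 × 0.70 + 4 × 0.30 = 134.9 ppm.
Deficit to target: 170 − 134.9 = 35.1 mg/L.
As CaCO₃: 35.1 mg/L × 1,610,000 L = 56,510 g; ÷ 50 g/eq ÷ 2 = 565.1 mol Na₂CO₃.
Mass: 565.1 × 106 = 59,900 g.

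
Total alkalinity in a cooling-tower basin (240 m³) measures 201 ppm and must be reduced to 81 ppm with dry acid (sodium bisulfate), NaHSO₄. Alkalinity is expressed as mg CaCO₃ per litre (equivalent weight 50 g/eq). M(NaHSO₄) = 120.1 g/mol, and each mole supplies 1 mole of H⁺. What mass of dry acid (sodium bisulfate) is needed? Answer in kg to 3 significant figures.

Volume: 240 m³ = 240,000 L.
Alkalinity to neutralize: (201 − 81) = 120 mg/L as CaCO₃ × 240,000 L = 28,800 g as CaCO₃.
Equivalents of H⁺ required: 28,800 ÷ 50 g/eq = 576 eq = 576 mol NaHSO₄.
Mass of NaHSO₄: 576 × 120.1 = 69,180 g.

69.2 kg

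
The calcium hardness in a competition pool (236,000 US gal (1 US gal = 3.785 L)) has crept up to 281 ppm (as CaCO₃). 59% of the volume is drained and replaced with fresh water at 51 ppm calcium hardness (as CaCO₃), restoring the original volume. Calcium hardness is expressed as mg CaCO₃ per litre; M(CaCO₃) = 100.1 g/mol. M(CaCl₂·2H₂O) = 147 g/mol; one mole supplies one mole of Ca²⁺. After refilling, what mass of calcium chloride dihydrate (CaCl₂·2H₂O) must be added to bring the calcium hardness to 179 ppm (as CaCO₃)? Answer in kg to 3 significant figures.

Volume: 236,000 US gal × 3.785 L/gal = 893,260 L.
After draining 59% and refilling: 281 × 0.41 + 51 × 0.59 = 145.3 ppm.
Deficit to target: 179 − 145.3 = 33.7 mg/L.
As CaCO₃: 33.7 mg/L × 893,260 L = 30,100 g; ÷ 100.1 = 300.7 mol Ca²⁺.
Mass: 300.7 × 147 = 44,210 g.

44.2 kg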